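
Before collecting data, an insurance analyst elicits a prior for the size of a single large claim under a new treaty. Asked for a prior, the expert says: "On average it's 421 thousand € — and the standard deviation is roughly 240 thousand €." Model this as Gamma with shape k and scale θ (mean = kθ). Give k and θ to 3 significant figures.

k ≈ 3.08, θ ≈ 137

For Gamma(k, scale θ): mean = kθ, variance = kθ², so CV = 1/√k.
CV = SD/mean = 240/421 = 0.5701, hence k = 1/CV² = 3.08.
Then θ = mean/k = 421/3.08 = 137.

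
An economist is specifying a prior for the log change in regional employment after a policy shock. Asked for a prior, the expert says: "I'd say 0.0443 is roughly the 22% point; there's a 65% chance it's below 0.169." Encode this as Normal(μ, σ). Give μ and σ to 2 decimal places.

μ = 0.13, σ = 0.11

The p-quantile of Normal(μ,σ) is μ + z_p·σ, with z_{0.22} = -0.7722 and z_{0.65} = 0.3853.
Eliminate σ: μ = (z₂·x₁ − z₁·x₂)/(z₂ − z₁) = (0.3853·0.0443 − (-0.7722)·0.169)/1.158 = 0.13.
Then σ = (x₂ − x₁)/(z₂ − z₁) = (0.169 − 0.0443)/1.158 = 0.11.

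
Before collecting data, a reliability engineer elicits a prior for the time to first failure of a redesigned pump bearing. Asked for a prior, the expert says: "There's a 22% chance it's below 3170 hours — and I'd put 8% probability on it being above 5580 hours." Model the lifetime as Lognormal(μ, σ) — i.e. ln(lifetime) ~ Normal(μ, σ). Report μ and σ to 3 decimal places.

If T ~ Lognormal(μ,σ) then ln T ~ Normal(μ,σ), so the p-quantile of ln T is μ + z_p·σ.
ln(3170) = 8.061 and ln(5580) = 8.627; z_{0.22} = -0.7722, z_{0.92} = 1.405.
σ = (8.627 − 8.061)/(1.405 − (-0.7722)) = 0.260.
μ = 8.061 − (-0.7722)·0.260 = 8.262.

μ ≈ 8.262, σ ≈ 0.260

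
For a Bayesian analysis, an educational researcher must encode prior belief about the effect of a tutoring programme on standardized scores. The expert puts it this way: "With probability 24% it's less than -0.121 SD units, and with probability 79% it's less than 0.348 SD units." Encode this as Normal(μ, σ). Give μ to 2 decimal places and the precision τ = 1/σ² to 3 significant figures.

μ = 0.10, τ = 10.4

The p-quantile of Normal(μ,σ) is μ + z_p·σ, with z_{0.24} = -0.7063 and z_{0.79} = 0.8064.
Eliminate σ: μ = (z₂·x₁ − z₁·x₂)/(z₂ − z₁) = (0.8064·-0.121 − (-0.7063)·0.348)/1.513 = 0.10.
Then σ = (x₂ − x₁)/(z₂ − z₁) = (0.348 − -0.121)/1.513 = 0.31.
Precision τ = 1/σ² = 1/0.31² = 10.4.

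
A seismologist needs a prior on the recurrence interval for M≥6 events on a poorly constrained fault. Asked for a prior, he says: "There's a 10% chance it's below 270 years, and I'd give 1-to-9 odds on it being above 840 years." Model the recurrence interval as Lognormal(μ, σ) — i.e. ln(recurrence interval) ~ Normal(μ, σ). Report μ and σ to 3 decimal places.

μ ≈ 6.166, σ ≈ 0.443

If T ~ Lognormal(μ,σ) then ln T ~ Normal(μ,σ), so the p-quantile of ln T is μ + z_p·σ.
ln(270) = 5.598 and ln(840) = 6.733; z_{0.1} = -1.282, z_{0.9} = 1.282.
σ = (6.733 − 5.598)/(1.282 − (-1.282)) = 0.443.
μ = 5.598 − (-1.282)·0.443 = 6.166.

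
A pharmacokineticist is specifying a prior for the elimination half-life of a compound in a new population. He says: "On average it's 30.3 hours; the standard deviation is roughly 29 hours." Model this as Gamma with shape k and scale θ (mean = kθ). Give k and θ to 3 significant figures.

For Gamma(k, scale θ): mean = kθ, variance = kθ², so CV = 1/√k.
CV = SD/mean = 29/30.3 = 0.9571, hence k = 1/CV² = 1.09.
Then θ = mean/k = 30.3/1.09 = 27.8.

k ≈ 1.09, θ ≈ 27.8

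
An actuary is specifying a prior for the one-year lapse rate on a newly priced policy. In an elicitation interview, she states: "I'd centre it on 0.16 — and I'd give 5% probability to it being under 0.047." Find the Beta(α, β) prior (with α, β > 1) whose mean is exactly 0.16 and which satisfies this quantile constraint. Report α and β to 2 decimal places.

With mean 0.16 fixed, write α = 0.16s, β = 0.84s where s = α+β.
Need P(θ < 0.047) = 0.05 under Beta(0.16s, 0.84s). Normal approximation: (q−m)/√(m(1−m)/s) ≈ z_{0.05} = -1.64, so s ≈ 0.16·0.84·(-1.64)²/(0.047−0.16)² = 28.5.
At s = 28.5: P(θ<0.047) ≈ 0.017. Adjusting to match 0.05 gives s ≈ 18.42.
So α = 0.16·18.42 ≈ 2.95, β = 0.84·18.42 ≈ 15.47.

α ≈ 2.95, β ≈ 15.47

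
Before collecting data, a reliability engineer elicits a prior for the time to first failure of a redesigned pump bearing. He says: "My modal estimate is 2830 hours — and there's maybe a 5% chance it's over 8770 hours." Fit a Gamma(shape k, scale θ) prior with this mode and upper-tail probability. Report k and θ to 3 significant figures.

Gamma(k,θ) with k>1 has mode (k−1)θ, so θ = 2830/(k−1).
Need P(X < 8770) = 0.95 with θ tied to k this way. Start at k = 2, θ = 2830: P(X<8770) ≈ 0.815.
Too low — raise k to concentrate. Iterating converges to k ≈ 3.06.
Then θ = 2830/(3.06−1) ≈ 1370.

k ≈ 3.06, θ ≈ 1370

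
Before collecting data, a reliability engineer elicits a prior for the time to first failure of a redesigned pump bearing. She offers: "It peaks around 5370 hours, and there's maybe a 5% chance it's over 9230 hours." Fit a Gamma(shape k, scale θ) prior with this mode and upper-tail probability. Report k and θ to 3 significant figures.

Gamma(k,θ) with k>1 has mode (k−1)θ, so θ = 5370/(k−1).
Need P(X < 9230) = 0.95 with θ tied to k this way. Start at k = 2, θ = 5370: P(X<9230) ≈ 0.513.
Too low — raise k to concentrate. Iterating converges to k ≈ 10.5.
Then θ = 5370/(10.5−1) ≈ 564.

k ≈ 10.5, θ ≈ 564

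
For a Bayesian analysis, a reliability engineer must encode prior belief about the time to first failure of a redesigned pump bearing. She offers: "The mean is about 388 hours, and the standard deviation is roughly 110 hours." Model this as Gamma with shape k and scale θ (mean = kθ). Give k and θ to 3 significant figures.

For Gamma(k, scale θ): mean = kθ, variance = kθ², so CV = 1/√k.
CV = SD/mean = 110/388 = 0.2835, hence k = 1/CV² = 12.4.
Then θ = mean/k = 388/12.4 = 31.2.

k ≈ 12.4, θ ≈ 31.2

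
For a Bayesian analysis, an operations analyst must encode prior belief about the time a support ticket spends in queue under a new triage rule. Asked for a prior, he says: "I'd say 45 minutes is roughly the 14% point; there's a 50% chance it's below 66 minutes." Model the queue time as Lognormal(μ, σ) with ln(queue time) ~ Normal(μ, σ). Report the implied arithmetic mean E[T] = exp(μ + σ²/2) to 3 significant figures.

If T ~ Lognormal(μ,σ) then ln T ~ Normal(μ,σ), so the p-quantile of ln T is μ + z_p·σ.
ln(45) = 3.807 and ln(66) = 4.19; z_{0.14} = -1.08, z_{0.5} = 0.
σ = (4.19 − 3.807)/(0 − (-1.08)) = 0.355.
μ = 3.807 − (-1.08)·0.355 = 4.190.
E[T] = exp(μ + σ²/2) = exp(4.190 + 0.0628) = 70.3 minutes.

E[T] ≈ 70.3 minutes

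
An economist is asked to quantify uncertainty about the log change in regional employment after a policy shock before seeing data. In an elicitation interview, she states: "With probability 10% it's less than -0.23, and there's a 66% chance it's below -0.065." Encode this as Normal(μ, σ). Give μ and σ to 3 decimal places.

μ = -0.105, σ = 0.097

The p-quantile of Normal(μ,σ) is μ + z_p·σ, with z_{0.1} = -1.282 and z_{0.66} = 0.4125.
Eliminate σ: μ = (z₂·x₁ − z₁·x₂)/(z₂ − z₁) = (0.4125·-0.23 − (-1.282)·-0.065)/1.694 = -0.105.
Then σ = (x₂ − x₁)/(z₂ − z₁) = (-0.065 − -0.23)/1.694 = 0.097.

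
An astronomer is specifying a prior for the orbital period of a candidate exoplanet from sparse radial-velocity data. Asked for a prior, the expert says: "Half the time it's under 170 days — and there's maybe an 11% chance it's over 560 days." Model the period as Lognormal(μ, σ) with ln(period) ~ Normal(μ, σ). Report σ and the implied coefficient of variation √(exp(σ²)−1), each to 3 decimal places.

σ ≈ 0.972, CV ≈ 1.254

If T ~ Lognormal(μ,σ) then ln T ~ Normal(μ,σ), so the p-quantile of ln T is μ + z_p·σ.
ln(170) = 5.136 and ln(560) = 6.328; z_{0.5} = 0, z_{0.89} = 1.227.
σ = (6.328 − 5.136)/(1.227 − (0)) = 0.972.
μ = 5.136 − (0)·0.972 = 5.136.
CV = √(exp(σ²)−1) = √(exp(0.9447)−1) = 1.254.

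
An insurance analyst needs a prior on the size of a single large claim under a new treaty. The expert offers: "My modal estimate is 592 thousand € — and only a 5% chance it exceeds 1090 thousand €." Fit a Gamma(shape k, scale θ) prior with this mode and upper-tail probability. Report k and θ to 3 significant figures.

k ≈ 8.47, θ ≈ 79.2

Gamma(k,θ) with k>1 has mode (k−1)θ, so θ = 592/(k−1).
Need P(X < 1090) = 0.95 with θ tied to k this way. Start at k = 2, θ = 592: P(X<1090) ≈ 0.549.
Too low — raise k to concentrate. Iterating converges to k ≈ 8.47.
Then θ = 592/(8.47−1) ≈ 79.2.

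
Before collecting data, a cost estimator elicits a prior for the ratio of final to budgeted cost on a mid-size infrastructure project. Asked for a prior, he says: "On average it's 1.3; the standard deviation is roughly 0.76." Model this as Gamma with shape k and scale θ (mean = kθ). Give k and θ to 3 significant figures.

k ≈ 2.93, θ ≈ 0.444

For Gamma(k, scale θ): mean = kθ, variance = kθ², so CV = 1/√k.
CV = SD/mean = 0.76/1.3 = 0.5846, hence k = 1/CV² = 2.93.
Then θ = mean/k = 1.3/2.93 = 0.444.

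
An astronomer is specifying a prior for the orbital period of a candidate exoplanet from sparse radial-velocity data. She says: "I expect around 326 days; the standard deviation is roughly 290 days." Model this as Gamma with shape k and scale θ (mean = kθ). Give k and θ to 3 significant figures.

For Gamma(k, scale θ): mean = kθ, variance = kθ², so CV = 1/√k.
CV = SD/mean = 290/326 = 0.8896, hence k = 1/CV² = 1.26.
Then θ = mean/k = 326/1.26 = 258.

k ≈ 1.26, θ ≈ 258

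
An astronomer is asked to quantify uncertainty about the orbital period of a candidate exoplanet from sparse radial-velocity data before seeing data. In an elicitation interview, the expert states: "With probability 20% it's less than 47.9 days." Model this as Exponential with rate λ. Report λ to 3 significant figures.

λ ≈ 0.00466

P(T < 47.9) = 1 − e^(−λ·47.9) = 0.2, so λ = −ln(1−0.2)/47.9 = −ln(0.8)/47.9 = 0.00466.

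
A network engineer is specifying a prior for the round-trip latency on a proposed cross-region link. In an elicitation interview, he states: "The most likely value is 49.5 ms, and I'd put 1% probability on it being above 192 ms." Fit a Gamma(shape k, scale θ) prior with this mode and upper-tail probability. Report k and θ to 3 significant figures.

k ≈ 3.29, θ ≈ 21.6

Gamma(k,θ) with k>1 has mode (k−1)θ, so θ = 49.5/(k−1).
Need P(X < 192) = 0.99 with θ tied to k this way. Start at k = 2, θ = 49.5: P(X<192) ≈ 0.899.
Too low — raise k to concentrate. Iterating converges to k ≈ 3.29.
Then θ = 49.5/(3.29−1) ≈ 21.6.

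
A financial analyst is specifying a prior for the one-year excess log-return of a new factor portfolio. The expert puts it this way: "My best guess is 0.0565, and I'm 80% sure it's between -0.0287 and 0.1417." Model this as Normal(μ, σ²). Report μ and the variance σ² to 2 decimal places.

μ = 0.06, σ² = 0.00

A symmetric 80% interval runs μ ± z·σ with z = 1.282.
Half-width = 0.0852, so σ = 0.0852/1.282 = 0.066 and σ² = 0.00.
μ is the stated best guess, 0.06.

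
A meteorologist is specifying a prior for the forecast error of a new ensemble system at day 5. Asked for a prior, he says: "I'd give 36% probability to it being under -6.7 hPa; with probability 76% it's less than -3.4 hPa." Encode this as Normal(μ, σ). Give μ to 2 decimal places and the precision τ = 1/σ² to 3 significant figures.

μ = -5.59, τ = 0.104

The p-quantile of Normal(μ,σ) is μ + z_p·σ, with z_{0.36} = -0.3585 and z_{0.76} = 0.7063.
Eliminate σ: μ = (z₂·x₁ − z₁·x₂)/(z₂ − z₁) = (0.7063·-6.7 − (-0.3585)·-3.4)/1.065 = -5.59.
Then σ = (x₂ − x₁)/(z₂ − z₁) = (-3.4 − -6.7)/1.065 = 3.10.
Precision τ = 1/σ² = 1/3.099² = 0.104.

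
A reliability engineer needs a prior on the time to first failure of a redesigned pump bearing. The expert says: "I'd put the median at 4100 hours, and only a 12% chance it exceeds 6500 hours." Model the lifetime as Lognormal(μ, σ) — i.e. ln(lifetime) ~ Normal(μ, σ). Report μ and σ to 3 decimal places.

If T ~ Lognormal(μ,σ) then ln T ~ Normal(μ,σ), so the p-quantile of ln T is μ + z_p·σ.
ln(4100) = 8.319 and ln(6500) = 8.78; z_{0.5} = 0, z_{0.88} = 1.175.
σ = (8.78 − 8.319)/(1.175 − (0)) = 0.392.
μ = 8.319 − (0)·0.392 = 8.319.

μ ≈ 8.319, σ ≈ 0.392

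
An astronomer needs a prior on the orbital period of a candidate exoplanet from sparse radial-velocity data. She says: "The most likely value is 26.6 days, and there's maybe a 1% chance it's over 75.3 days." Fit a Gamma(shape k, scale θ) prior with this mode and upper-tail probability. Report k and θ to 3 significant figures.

Gamma(k,θ) with k>1 has mode (k−1)θ, so θ = 26.6/(k−1).
Need P(X < 75.3) = 0.99 with θ tied to k this way. Start at k = 2, θ = 26.6: P(X<75.3) ≈ 0.774.
Too low — raise k to concentrate. Iterating converges to k ≈ 5.22.
Then θ = 26.6/(5.22−1) ≈ 6.31.

k ≈ 5.22, θ ≈ 6.31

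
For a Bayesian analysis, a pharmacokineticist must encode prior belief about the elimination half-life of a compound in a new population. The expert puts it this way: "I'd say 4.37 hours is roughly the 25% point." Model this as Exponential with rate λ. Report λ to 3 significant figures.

P(T < 4.37) = 1 − e^(−λ·4.37) = 0.25, so λ = −ln(1−0.25)/4.37 = −ln(0.75)/4.37 = 0.0658.

λ ≈ 0.0658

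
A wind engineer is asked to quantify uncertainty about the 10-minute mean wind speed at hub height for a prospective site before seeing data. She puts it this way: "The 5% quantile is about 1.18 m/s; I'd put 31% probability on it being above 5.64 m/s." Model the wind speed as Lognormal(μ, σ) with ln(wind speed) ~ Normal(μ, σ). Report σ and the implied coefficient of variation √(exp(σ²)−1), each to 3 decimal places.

If T ~ Lognormal(μ,σ) then ln T ~ Normal(μ,σ), so the p-quantile of ln T is μ + z_p·σ.
ln(1.18) = 0.1655 and ln(5.64) = 1.73; z_{0.05} = -1.645, z_{0.69} = 0.4959.
σ = (1.73 − 0.1655)/(0.4959 − (-1.645)) = 0.731.
μ = 0.1655 − (-1.645)·0.731 = 1.368.
CV = √(exp(σ²)−1) = √(exp(0.5340)−1) = 0.840.

σ ≈ 0.731, CV ≈ 0.840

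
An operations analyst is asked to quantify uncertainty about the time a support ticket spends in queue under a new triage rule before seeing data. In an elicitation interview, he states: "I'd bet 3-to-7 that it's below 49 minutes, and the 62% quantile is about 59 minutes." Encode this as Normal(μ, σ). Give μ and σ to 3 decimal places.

μ = 55.319, σ = 12.050

For Normal(μ,σ), the p-quantile is μ + z_p·σ. Here z_{0.3} = -0.5244, z_{0.62} = 0.3055.
So 49 = μ − 0.5244σ and 59 = μ + 0.3055σ.
Subtracting: σ = (59 − 49)/(0.3055 − (-0.5244)) = 12.050.
Then μ = 49 − (-0.5244)·12.050 = 55.319.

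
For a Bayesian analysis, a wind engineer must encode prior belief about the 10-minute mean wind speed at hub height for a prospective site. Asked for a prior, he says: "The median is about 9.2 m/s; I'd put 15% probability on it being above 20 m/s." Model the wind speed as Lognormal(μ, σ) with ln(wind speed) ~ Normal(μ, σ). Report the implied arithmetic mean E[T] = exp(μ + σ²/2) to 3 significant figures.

E[T] ≈ 12.2 m/s

If T ~ Lognormal(μ,σ) then ln T ~ Normal(μ,σ), so the p-quantile of ln T is μ + z_p·σ.
ln(9.2) = 2.219 and ln(20) = 2.996; z_{0.5} = 0, z_{0.85} = 1.036.
σ = (2.996 − 2.219)/(1.036 − (0)) = 0.749.
μ = 2.219 − (0)·0.749 = 2.219.
E[T] = exp(μ + σ²/2) = exp(2.219 + 0.2807) = 12.2 m/s.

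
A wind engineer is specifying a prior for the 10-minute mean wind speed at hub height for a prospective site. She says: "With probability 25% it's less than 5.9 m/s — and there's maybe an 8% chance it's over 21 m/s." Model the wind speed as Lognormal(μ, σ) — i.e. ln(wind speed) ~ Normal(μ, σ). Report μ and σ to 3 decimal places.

μ ≈ 2.187, σ ≈ 0.610

If T ~ Lognormal(μ,σ) then ln T ~ Normal(μ,σ), so the p-quantile of ln T is μ + z_p·σ.
ln(5.9) = 1.775 and ln(21) = 3.045; z_{0.25} = -0.6745, z_{0.92} = 1.405.
σ = (3.045 − 1.775)/(1.405 − (-0.6745)) = 0.610.
μ = 1.775 − (-0.6745)·0.610 = 2.187.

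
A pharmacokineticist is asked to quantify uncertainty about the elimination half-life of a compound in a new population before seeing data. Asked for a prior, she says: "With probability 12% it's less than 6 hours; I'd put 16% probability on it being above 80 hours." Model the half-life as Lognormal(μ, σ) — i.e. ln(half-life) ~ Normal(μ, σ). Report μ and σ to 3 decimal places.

μ ≈ 3.195, σ ≈ 1.194

If T ~ Lognormal(μ,σ) then ln T ~ Normal(μ,σ), so the p-quantile of ln T is μ + z_p·σ.
ln(6) = 1.792 and ln(80) = 4.382; z_{0.12} = -1.175, z_{0.84} = 0.9945.
σ = (4.382 − 1.792)/(0.9945 − (-1.175)) = 1.194.
μ = 1.792 − (-1.175)·1.194 = 3.195.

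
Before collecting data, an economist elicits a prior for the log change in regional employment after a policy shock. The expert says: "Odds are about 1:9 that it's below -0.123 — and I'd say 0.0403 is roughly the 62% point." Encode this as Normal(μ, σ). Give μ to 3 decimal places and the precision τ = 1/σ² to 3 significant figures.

μ = 0.009, τ = 94.4

The p-quantile of Normal(μ,σ) is μ + z_p·σ, with z_{0.1} = -1.282 and z_{0.62} = 0.3055.
Eliminate σ: μ = (z₂·x₁ − z₁·x₂)/(z₂ − z₁) = (0.3055·-0.123 − (-1.282)·0.0403)/1.587 = 0.009.
Then σ = (x₂ − x₁)/(z₂ − z₁) = (0.0403 − -0.123)/1.587 = 0.103.
Precision τ = 1/σ² = 1/0.1029² = 94.4.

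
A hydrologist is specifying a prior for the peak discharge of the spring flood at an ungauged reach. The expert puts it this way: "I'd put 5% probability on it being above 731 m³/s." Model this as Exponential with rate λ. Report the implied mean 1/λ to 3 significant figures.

mean ≈ 244 m³/s

P(T > 731.0) = e^(−λ·731.0) = 0.05, so λ = −ln(0.05)/731.0 = 0.0041.
Mean = 1/λ = 244 m³/s.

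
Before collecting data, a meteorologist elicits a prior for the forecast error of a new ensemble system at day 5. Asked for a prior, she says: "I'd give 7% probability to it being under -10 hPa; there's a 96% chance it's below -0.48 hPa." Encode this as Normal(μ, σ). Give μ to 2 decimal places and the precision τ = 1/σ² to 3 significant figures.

μ = -5.65, τ = 0.115

For Normal(μ,σ), the p-quantile is μ + z_p·σ. Here z_{0.07} = -1.476, z_{0.96} = 1.751.
So -10 = μ − 1.476σ and -0.48 = μ + 1.751σ.
Subtracting: σ = (-0.48 − -10)/(1.751 − (-1.476)) = 2.95.
Then μ = -10 − (-1.476)·2.95 = -5.65.
Precision τ = 1/σ² = 1/2.951² = 0.115.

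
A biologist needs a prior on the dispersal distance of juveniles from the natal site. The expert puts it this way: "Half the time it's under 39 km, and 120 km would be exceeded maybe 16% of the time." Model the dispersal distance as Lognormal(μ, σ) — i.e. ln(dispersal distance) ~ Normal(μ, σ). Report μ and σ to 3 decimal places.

μ ≈ 3.664, σ ≈ 1.130

If T ~ Lognormal(μ,σ) then ln T ~ Normal(μ,σ), so the p-quantile of ln T is μ + z_p·σ.
ln(39) = 3.664 and ln(120) = 4.787; z_{0.5} = 0, z_{0.84} = 0.9945.
σ = (4.787 − 3.664)/(0.9945 − (0)) = 1.130.
μ = 3.664 − (0)·1.130 = 3.664.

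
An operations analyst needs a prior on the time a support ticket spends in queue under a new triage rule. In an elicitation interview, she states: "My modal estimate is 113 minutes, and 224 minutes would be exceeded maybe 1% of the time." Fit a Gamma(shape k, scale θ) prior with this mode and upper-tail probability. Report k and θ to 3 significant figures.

Gamma(k,θ) with k>1 has mode (k−1)θ, so θ = 113/(k−1).
Need P(X < 224) = 0.99 with θ tied to k this way. Start at k = 2, θ = 113: P(X<224) ≈ 0.589.
Too low — raise k to concentrate. Iterating converges to k ≈ 11.5.
Then θ = 113/(11.5−1) ≈ 10.8.

k ≈ 11.5, θ ≈ 10.8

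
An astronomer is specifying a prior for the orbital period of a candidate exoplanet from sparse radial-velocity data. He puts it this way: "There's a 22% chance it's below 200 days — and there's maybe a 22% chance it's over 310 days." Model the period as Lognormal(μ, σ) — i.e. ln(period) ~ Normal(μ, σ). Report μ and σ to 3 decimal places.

If T ~ Lognormal(μ,σ) then ln T ~ Normal(μ,σ), so the p-quantile of ln T is μ + z_p·σ.
ln(200) = 5.298 and ln(310) = 5.737; z_{0.22} = -0.7722, z_{0.78} = 0.7722.
σ = (5.737 − 5.298)/(0.7722 − (-0.7722)) = 0.284.
μ = 5.298 − (-0.7722)·0.284 = 5.517.

μ ≈ 5.517, σ ≈ 0.284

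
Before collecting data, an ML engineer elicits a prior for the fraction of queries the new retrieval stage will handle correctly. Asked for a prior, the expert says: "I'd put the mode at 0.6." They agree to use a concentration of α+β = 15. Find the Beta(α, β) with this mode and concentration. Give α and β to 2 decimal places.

α = 8.80, β = 6.20

For α,β > 1 the Beta mode is (α−1)/(α+β−2). With α+β = 15, the mode is (α−1)/13.
Set (α−1)/13 = 0.6 → α = 1 + 0.6·13 = 8.80.
β = 15 − α = 6.20.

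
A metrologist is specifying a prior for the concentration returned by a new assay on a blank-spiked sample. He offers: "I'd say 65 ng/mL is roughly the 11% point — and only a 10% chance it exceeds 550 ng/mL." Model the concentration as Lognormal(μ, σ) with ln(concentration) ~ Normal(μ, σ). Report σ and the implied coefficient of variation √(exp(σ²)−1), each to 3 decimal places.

σ ≈ 0.851, CV ≈ 1.032

If T ~ Lognormal(μ,σ) then ln T ~ Normal(μ,σ), so the p-quantile of ln T is μ + z_p·σ.
ln(65) = 4.174 and ln(550) = 6.31; z_{0.11} = -1.227, z_{0.9} = 1.282.
σ = (6.31 − 4.174)/(1.282 − (-1.227)) = 0.851.
μ = 4.174 − (-1.227)·0.851 = 5.219.
CV = √(exp(σ²)−1) = √(exp(0.7250)−1) = 1.032.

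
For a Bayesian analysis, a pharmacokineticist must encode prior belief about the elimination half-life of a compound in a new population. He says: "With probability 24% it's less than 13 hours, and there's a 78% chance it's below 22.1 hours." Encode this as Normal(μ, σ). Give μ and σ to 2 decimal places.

μ = 17.35, σ = 6.15

The p-quantile of Normal(μ,σ) is μ + z_p·σ, with z_{0.24} = -0.7063 and z_{0.78} = 0.7722.
Eliminate σ: μ = (z₂·x₁ − z₁·x₂)/(z₂ − z₁) = (0.7722·13 − (-0.7063)·22.1)/1.478 = 17.35.
Then σ = (x₂ − x₁)/(z₂ − z₁) = (22.1 − 13)/1.478 = 6.15.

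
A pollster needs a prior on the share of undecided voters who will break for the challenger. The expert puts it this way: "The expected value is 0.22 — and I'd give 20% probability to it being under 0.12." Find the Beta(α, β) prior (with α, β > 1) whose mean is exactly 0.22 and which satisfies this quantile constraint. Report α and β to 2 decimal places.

α ≈ 2.76, β ≈ 9.79

With mean 0.22 fixed, write α = 0.22s, β = 0.78s where s = α+β.
Need P(θ < 0.12) = 0.2 under Beta(0.22s, 0.78s). Normal approximation: (q−m)/√(m(1−m)/s) ≈ z_{0.2} = -0.842, so s ≈ 0.22·0.78·(-0.842)²/(0.12−0.22)² = 12.2.
At s = 12.2: P(θ<0.12) ≈ 0.205. Adjusting to match 0.2 gives s ≈ 12.55.
So α = 0.22·12.55 ≈ 2.76, β = 0.78·12.55 ≈ 9.79.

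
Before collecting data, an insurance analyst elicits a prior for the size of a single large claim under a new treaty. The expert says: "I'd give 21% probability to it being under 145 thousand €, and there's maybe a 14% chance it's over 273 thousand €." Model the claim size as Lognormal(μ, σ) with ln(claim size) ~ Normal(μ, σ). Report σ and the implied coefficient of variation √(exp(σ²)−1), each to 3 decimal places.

If T ~ Lognormal(μ,σ) then ln T ~ Normal(μ,σ), so the p-quantile of ln T is μ + z_p·σ.
ln(145) = 4.977 and ln(273) = 5.609; z_{0.21} = -0.8064, z_{0.86} = 1.08.
σ = (5.609 − 4.977)/(1.08 − (-0.8064)) = 0.335.
μ = 4.977 − (-0.8064)·0.335 = 5.247.
CV = √(exp(σ²)−1) = √(exp(0.1125)−1) = 0.345.

σ ≈ 0.335, CV ≈ 0.345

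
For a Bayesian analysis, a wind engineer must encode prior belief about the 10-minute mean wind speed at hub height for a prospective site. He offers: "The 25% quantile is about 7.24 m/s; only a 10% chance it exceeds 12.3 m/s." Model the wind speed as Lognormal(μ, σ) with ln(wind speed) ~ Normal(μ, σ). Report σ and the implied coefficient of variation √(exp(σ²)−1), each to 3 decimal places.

σ ≈ 0.271, CV ≈ 0.276

If T ~ Lognormal(μ,σ) then ln T ~ Normal(μ,σ), so the p-quantile of ln T is μ + z_p·σ.
ln(7.24) = 1.98 and ln(12.3) = 2.51; z_{0.25} = -0.6745, z_{0.9} = 1.282.
σ = (2.51 − 1.98)/(1.282 − (-0.6745)) = 0.271.
μ = 1.98 − (-0.6745)·0.271 = 2.162.
CV = √(exp(σ²)−1) = √(exp(0.0734)−1) = 0.276.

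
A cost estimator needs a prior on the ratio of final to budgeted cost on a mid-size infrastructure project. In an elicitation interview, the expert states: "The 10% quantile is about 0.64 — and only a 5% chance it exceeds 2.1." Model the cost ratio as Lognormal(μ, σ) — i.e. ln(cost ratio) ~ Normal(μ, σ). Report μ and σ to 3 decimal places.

If T ~ Lognormal(μ,σ) then ln T ~ Normal(μ,σ), so the p-quantile of ln T is μ + z_p·σ.
ln(0.64) = -0.4463 and ln(2.1) = 0.7419; z_{0.1} = -1.282, z_{0.95} = 1.645.
σ = (0.7419 − -0.4463)/(1.645 − (-1.282)) = 0.406.
μ = -0.4463 − (-1.282)·0.406 = 0.074.

μ ≈ 0.074, σ ≈ 0.406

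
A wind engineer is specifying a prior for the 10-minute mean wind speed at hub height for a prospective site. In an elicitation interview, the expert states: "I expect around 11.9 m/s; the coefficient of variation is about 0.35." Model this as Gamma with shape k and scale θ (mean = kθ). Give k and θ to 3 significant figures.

For Gamma(k, scale θ): mean = kθ, variance = kθ², so CV = 1/√k.
CV = 0.35, hence k = 1/CV² = 8.16.
Then θ = mean/k = 11.9/8.16 = 1.46.

k ≈ 8.16, θ ≈ 1.46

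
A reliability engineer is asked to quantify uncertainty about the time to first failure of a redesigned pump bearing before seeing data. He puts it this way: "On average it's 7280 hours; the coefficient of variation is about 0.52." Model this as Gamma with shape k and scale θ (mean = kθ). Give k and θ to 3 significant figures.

k ≈ 3.7, θ ≈ 1970

For Gamma(k, scale θ): mean = kθ, variance = kθ², so CV = 1/√k.
CV = 0.52, hence k = 1/CV² = 3.7.
Then θ = mean/k = 7280/3.7 = 1970.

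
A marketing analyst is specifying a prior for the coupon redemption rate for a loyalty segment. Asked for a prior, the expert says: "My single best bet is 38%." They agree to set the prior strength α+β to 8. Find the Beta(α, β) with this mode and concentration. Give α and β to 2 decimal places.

α = 3.28, β = 4.72

For α,β > 1 the Beta mode is (α−1)/(α+β−2). With α+β = 8, the mode is (α−1)/6.
Set (α−1)/6 = 0.38 → α = 1 + 0.38·6 = 3.28.
β = 8 − α = 4.72.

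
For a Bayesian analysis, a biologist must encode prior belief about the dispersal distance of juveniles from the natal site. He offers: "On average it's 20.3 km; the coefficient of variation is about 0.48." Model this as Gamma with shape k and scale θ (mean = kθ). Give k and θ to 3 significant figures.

For Gamma(k, scale θ): mean = kθ, variance = kθ², so CV = 1/√k.
CV = 0.48, hence k = 1/CV² = 4.34.
Then θ = mean/k = 20.3/4.34 = 4.68.

k ≈ 4.34, θ ≈ 4.68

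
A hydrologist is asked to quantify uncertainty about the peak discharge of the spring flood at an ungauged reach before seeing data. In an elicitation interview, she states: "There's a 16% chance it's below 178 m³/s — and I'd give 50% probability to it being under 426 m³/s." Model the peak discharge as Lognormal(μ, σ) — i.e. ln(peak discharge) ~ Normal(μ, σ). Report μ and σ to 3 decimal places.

If T ~ Lognormal(μ,σ) then ln T ~ Normal(μ,σ), so the p-quantile of ln T is μ + z_p·σ.
ln(178) = 5.182 and ln(426) = 6.054; z_{0.16} = -0.9945, z_{0.5} = 0.
σ = (6.054 − 5.182)/(0 − (-0.9945)) = 0.878.
μ = 5.182 − (-0.9945)·0.878 = 6.054.

μ ≈ 6.054, σ ≈ 0.878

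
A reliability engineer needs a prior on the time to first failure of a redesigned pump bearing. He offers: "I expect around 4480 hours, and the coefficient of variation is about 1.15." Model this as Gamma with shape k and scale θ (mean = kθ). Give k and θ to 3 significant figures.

For Gamma(k, scale θ): mean = kθ, variance = kθ², so CV = 1/√k.
CV = 1.15, hence k = 1/CV² = 0.756.
Then θ = mean/k = 4480/0.756 = 5920.

k ≈ 0.756, θ ≈ 5920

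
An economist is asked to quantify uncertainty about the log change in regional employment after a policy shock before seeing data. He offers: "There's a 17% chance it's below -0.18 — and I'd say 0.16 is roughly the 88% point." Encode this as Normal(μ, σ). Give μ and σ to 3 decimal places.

μ = -0.028, σ = 0.160

The p-quantile of Normal(μ,σ) is μ + z_p·σ, with z_{0.17} = -0.9542 and z_{0.88} = 1.175.
Eliminate σ: μ = (z₂·x₁ − z₁·x₂)/(z₂ − z₁) = (1.175·-0.18 − (-0.9542)·0.16)/2.129 = -0.028.
Then σ = (x₂ − x₁)/(z₂ − z₁) = (0.16 − -0.18)/2.129 = 0.160.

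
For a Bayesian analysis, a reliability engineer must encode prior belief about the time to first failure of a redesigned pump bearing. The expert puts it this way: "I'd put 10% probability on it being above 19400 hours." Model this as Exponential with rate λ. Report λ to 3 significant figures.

λ ≈ 0.000119

P(T > 19400.0) = e^(−λ·19400.0) = 0.1, so λ = −ln(0.1)/19400.0 = 0.000119.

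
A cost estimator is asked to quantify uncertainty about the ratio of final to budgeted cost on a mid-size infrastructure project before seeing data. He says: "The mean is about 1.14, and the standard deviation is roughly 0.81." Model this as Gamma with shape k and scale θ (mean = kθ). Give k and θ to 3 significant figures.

k ≈ 1.98, θ ≈ 0.576

For Gamma(k, scale θ): mean = kθ, variance = kθ², so CV = 1/√k.
CV = SD/mean = 0.81/1.14 = 0.7105, hence k = 1/CV² = 1.98.
Then θ = mean/k = 1.14/1.98 = 0.576.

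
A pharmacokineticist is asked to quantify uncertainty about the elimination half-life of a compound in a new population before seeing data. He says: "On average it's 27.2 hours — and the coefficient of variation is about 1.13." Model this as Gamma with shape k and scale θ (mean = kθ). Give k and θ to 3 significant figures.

k ≈ 0.783, θ ≈ 34.7

For Gamma(k, scale θ): mean = kθ, variance = kθ², so CV = 1/√k.
CV = 1.13, hence k = 1/CV² = 0.783.
Then θ = mean/k = 27.2/0.783 = 34.7.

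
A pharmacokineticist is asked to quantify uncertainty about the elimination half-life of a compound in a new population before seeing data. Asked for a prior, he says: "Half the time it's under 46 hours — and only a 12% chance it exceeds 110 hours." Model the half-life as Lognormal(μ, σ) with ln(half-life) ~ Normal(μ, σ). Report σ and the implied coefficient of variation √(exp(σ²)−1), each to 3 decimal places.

σ ≈ 0.742, CV ≈ 0.857

If T ~ Lognormal(μ,σ) then ln T ~ Normal(μ,σ), so the p-quantile of ln T is μ + z_p·σ.
ln(46) = 3.829 and ln(110) = 4.7; z_{0.5} = 0, z_{0.88} = 1.175.
σ = (4.7 − 3.829)/(1.175 − (0)) = 0.742.
μ = 3.829 − (0)·0.742 = 3.829.
CV = √(exp(σ²)−1) = √(exp(0.5506)−1) = 0.857.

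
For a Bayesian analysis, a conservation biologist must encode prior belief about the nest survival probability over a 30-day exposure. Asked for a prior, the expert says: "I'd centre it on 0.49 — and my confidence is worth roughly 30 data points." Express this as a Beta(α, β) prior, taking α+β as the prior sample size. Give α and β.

Under the effective-sample-size interpretation, Beta(α, β) has prior mean α/(α+β) and prior sample size α+β.
So α+β = 30 and α/(α+β) = 0.49, giving α = 0.49·30 = 14.7 and β = 30 − 14.7 = 15.3.

α = 14.7, β = 15.3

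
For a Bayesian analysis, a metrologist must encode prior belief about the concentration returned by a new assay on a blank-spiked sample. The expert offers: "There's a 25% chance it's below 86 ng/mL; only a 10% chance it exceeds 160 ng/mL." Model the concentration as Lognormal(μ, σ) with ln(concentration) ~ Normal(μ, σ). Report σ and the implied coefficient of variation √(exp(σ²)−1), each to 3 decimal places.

σ ≈ 0.317, CV ≈ 0.326

If T ~ Lognormal(μ,σ) then ln T ~ Normal(μ,σ), so the p-quantile of ln T is μ + z_p·σ.
ln(86) = 4.454 and ln(160) = 5.075; z_{0.25} = -0.6745, z_{0.9} = 1.282.
σ = (5.075 − 4.454)/(1.282 − (-0.6745)) = 0.317.
μ = 4.454 − (-0.6745)·0.317 = 4.668.
CV = √(exp(σ²)−1) = √(exp(0.1007)−1) = 0.326.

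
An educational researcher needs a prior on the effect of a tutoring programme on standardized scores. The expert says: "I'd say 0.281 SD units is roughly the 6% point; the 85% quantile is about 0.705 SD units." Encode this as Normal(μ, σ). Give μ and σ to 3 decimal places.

For Normal(μ,σ), the p-quantile is μ + z_p·σ. Here z_{0.06} = -1.555, z_{0.85} = 1.036.
So 0.281 = μ − 1.555σ and 0.705 = μ + 1.036σ.
Subtracting: σ = (0.705 − 0.281)/(1.036 − (-1.555)) = 0.164.
Then μ = 0.281 − (-1.555)·0.164 = 0.535.

μ = 0.535, σ = 0.164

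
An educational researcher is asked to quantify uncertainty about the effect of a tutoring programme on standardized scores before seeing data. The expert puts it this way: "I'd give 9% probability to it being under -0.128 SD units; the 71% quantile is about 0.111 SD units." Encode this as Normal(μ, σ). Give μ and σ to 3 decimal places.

The p-quantile of Normal(μ,σ) is μ + z_p·σ, with z_{0.09} = -1.341 and z_{0.71} = 0.5534.
Eliminate σ: μ = (z₂·x₁ − z₁·x₂)/(z₂ − z₁) = (0.5534·-0.128 − (-1.341)·0.111)/1.894 = 0.041.
Then σ = (x₂ − x₁)/(z₂ − z₁) = (0.111 − -0.128)/1.894 = 0.126.

μ = 0.041, σ = 0.126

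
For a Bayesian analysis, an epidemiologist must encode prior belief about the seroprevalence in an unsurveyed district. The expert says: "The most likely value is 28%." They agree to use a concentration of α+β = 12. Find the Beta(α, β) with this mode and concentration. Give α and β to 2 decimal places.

For α,β > 1 the Beta mode is (α−1)/(α+β−2). With α+β = 12, the mode is (α−1)/10.
Set (α−1)/10 = 0.28 → α = 1 + 0.28·10 = 3.80.
β = 12 − α = 8.20.

α = 3.80, β = 8.20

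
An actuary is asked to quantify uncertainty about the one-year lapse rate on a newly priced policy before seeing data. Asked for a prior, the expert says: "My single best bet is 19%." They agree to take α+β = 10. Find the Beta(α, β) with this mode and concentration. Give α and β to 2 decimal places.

α = 2.52, β = 7.48

For α,β > 1 the Beta mode is (α−1)/(α+β−2). With α+β = 10, the mode is (α−1)/8.
Set (α−1)/8 = 0.19 → α = 1 + 0.19·8 = 2.52.
β = 10 − α = 7.48.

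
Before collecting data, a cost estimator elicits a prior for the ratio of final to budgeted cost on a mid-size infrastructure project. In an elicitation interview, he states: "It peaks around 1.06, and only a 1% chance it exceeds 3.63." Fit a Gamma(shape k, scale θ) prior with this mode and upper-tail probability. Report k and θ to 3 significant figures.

Gamma(k,θ) with k>1 has mode (k−1)θ, so θ = 1.06/(k−1).
Need P(X < 3.63) = 0.99 with θ tied to k this way. Start at k = 2, θ = 1.06: P(X<3.63) ≈ 0.856.
Too low — raise k to concentrate. Iterating converges to k ≈ 3.87.
Then θ = 1.06/(3.87−1) ≈ 0.369.

k ≈ 3.87, θ ≈ 0.369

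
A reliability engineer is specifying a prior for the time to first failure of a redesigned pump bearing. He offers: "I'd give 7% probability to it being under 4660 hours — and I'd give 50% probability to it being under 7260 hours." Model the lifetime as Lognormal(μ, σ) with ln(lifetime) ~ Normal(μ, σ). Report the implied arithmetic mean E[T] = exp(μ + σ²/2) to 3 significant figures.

E[T] ≈ 7600 hours

If T ~ Lognormal(μ,σ) then ln T ~ Normal(μ,σ), so the p-quantile of ln T is μ + z_p·σ.
ln(4660) = 8.447 and ln(7260) = 8.89; z_{0.07} = -1.476, z_{0.5} = 0.
σ = (8.89 − 8.447)/(0 − (-1.476)) = 0.300.
μ = 8.447 − (-1.476)·0.300 = 8.890.
E[T] = exp(μ + σ²/2) = exp(8.890 + 0.0451) = 7600 hours.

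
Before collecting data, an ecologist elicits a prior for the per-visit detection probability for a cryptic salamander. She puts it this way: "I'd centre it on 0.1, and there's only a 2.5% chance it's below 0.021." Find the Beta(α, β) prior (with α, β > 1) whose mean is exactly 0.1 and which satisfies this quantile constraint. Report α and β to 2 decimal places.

α ≈ 2.89, β ≈ 26.01

With mean 0.1 fixed, write α = 0.1s, β = 0.9s where s = α+β.
Need P(θ < 0.021) = 0.025 under Beta(0.1s, 0.9s). Normal approximation: (q−m)/√(m(1−m)/s) ≈ z_{0.025} = -1.96, so s ≈ 0.1·0.9·(-1.96)²/(0.021−0.1)² = 55.4.
At s = 55.4: P(θ<0.021) ≈ 0.002. Adjusting to match 0.025 gives s ≈ 28.90.
So α = 0.1·28.90 ≈ 2.89, β = 0.9·28.90 ≈ 26.01.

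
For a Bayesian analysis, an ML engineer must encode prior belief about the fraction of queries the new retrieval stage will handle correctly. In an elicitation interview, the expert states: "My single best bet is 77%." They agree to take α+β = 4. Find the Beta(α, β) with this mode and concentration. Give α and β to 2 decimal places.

α = 2.54, β = 1.46

For α,β > 1 the Beta mode is (α−1)/(α+β−2). With α+β = 4, the mode is (α−1)/2.
Set (α−1)/2 = 0.77 → α = 1 + 0.77·2 = 2.54.
β = 4 − α = 1.46.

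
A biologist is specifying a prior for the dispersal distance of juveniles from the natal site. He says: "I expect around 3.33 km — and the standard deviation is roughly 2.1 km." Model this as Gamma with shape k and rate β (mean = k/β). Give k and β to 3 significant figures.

k ≈ 2.51, β ≈ 0.755

For Gamma(k, rate β): mean = k/β, variance = k/β², so CV = 1/√k.
CV = SD/mean = 2.1/3.33 = 0.6306, hence k = 1/CV² = 2.51.
Then β = k/mean = 2.51/3.33 = 0.755.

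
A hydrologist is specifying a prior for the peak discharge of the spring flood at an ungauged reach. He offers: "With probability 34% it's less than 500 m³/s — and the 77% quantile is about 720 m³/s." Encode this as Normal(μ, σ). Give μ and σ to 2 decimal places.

The p-quantile of Normal(μ,σ) is μ + z_p·σ, with z_{0.34} = -0.4125 and z_{0.77} = 0.7388.
Eliminate σ: μ = (z₂·x₁ − z₁·x₂)/(z₂ − z₁) = (0.7388·500 − (-0.4125)·720)/1.151 = 578.82.
Then σ = (x₂ − x₁)/(z₂ − z₁) = (720 − 500)/1.151 = 191.09.

μ = 578.82, σ = 191.09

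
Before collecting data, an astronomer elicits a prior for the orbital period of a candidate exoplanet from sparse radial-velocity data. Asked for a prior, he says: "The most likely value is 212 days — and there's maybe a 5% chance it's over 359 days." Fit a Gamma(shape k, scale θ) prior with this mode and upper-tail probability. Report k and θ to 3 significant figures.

Gamma(k,θ) with k>1 has mode (k−1)θ, so θ = 212/(k−1).
Need P(X < 359) = 0.95 with θ tied to k this way. Start at k = 2, θ = 212: P(X<359) ≈ 0.505.
Too low — raise k to concentrate. Iterating converges to k ≈ 11.1.
Then θ = 212/(11.1−1) ≈ 21.1.

k ≈ 11.1, θ ≈ 21.1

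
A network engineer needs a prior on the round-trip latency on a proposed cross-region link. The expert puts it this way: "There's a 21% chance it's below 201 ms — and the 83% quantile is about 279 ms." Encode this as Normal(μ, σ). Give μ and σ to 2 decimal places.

For Normal(μ,σ), the p-quantile is μ + z_p·σ. Here z_{0.21} = -0.8064, z_{0.83} = 0.9542.
So 201 = μ − 0.8064σ and 279 = μ + 0.9542σ.
Subtracting: σ = (279 − 201)/(0.9542 − (-0.8064)) = 44.30.
Then μ = 201 − (-0.8064)·44.30 = 236.73.

μ = 236.73, σ = 44.30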